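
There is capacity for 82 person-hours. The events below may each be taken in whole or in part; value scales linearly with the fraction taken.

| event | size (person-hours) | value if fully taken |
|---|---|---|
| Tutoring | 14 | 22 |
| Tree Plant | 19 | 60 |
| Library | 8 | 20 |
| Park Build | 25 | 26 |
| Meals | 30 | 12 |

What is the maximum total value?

Rank by value-to-size ratio: Tree Plant 60/19≈3.16, Library 20/8≈2.5, Tutoring 22/14≈1.57, Park Build 26/25≈1.04, Meals 12/30≈0.4.
Tree Plant: take in full, 19 person-hours for value 60 → 63 left.
All 8 person-hours of Library fit (value 20) → 55 remain.
All 14 person-hours of Tutoring fit (value 22) → 41 remain.
Take all of Park Build (25 person-hours, value 26) → 16 person-hours left.
16 person-hours left: a 16/30 share of Meals gives 12×16/30 = 6.4.
Total value = 134.4.

134.4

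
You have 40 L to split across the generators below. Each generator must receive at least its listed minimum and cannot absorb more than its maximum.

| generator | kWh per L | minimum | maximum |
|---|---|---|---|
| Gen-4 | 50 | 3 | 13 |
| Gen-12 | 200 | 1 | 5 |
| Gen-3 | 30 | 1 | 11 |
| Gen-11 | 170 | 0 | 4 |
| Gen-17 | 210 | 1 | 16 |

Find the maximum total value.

Meeting every minimum uses 3+1+1+0+1 = 6 L, leaving 34.
Rank by kWh per L: Gen-17 210 > Gen-12 200 > Gen-11 170 > Gen-4 50 > Gen-3 30.
Gen-17 takes 15 more to reach its cap of 16 — 19 left.
Gen-12: +4 to 5 (cap) — 15 left.
Gen-11 takes 4 more to reach its cap of 4 — 11 left.
Give Gen-4 10 more to hit its cap of 13 — 1 left.
Only 1 left; Gen-3 takes them to reach 2.
Total = 50×13 + 200×5 + 30×2 + 170×4 + 210×16 = 5750.

5750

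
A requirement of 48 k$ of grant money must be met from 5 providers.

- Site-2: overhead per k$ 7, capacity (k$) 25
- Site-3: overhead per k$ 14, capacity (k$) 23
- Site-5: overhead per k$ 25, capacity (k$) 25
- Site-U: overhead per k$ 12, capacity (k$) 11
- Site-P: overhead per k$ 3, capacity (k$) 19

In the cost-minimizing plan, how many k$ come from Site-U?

Cheapest first:
Take 19 from Site-P at 3 → need 29 more.
Take 25 from Site-2 at 7 → need 4 more.
Take 4 from Site-U at 12 to finish.
Site-3, Site-5: unused.

4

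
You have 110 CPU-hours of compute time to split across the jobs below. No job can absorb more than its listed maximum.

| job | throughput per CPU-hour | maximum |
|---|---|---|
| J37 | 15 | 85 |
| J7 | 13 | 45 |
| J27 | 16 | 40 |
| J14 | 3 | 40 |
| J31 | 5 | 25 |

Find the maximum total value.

1690

Order the jobs by throughput per CPU-hour: J27 16 > J37 15 > J7 13 > J31 5 > J14 3.
J27 takes 40 to reach its cap of 40 → 70 left.
J37: +70 (room for 85) → 70. Pool exhausted.
Total = 15×70 + 16×40 = 1690.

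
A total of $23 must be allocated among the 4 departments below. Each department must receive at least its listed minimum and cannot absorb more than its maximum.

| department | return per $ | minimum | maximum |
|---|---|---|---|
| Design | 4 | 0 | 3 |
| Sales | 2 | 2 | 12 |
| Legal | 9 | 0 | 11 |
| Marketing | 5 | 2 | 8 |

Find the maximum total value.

151

Meeting every minimum uses 0+2+0+2 = 4 $, leaving 19.
Order the departments by return per $: Legal 9 > Marketing 5 > Design 4 > Sales 2.
Legal takes 11 more to reach its cap of 11 ; 8 left.
Marketing: +6 to 8 (cap) ; 2 left.
Only 2 left; Design takes them to reach 2.
Total = 4×2 + 2×2 + 9×11 + 5×8 = 151.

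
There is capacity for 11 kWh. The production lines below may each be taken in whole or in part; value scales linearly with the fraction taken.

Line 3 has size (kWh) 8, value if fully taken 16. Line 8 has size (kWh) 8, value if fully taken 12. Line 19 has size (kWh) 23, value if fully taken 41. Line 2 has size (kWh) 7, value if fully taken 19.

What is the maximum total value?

27

Best value per unit of size first: Line 2 19/7≈2.71, Line 3 16/8≈2, Line 19 41/23≈1.78, Line 8 12/8≈1.5.
All 7 kWh of Line 2 fit (value 19) ; 4 remain.
Fill the last 4 kWh with part of Line 3: 4/8 of it earns 8.
Total value = 27.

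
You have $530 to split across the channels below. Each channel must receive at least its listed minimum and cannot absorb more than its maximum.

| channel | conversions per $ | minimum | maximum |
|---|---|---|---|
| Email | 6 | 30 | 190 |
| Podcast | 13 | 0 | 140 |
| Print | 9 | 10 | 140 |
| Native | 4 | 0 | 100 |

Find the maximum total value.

4460

Meeting every minimum uses 30+0+10+0 = 40 $, leaving 490.
Highest conversions per $ first: Podcast 13 > Print 9 > Email 6 > Native 4.
Give Podcast 140 more to hit its cap of 140 ; 350 left.
Print takes 130 more to reach its cap of 140 ; 220 left.
Give Email 160 more to hit its cap of 190 ; 60 left.
Native has room for 100 more but only 60 remain, so it gets 60.
Total = 6×190 + 13×140 + 9×140 + 4×60 = 4460.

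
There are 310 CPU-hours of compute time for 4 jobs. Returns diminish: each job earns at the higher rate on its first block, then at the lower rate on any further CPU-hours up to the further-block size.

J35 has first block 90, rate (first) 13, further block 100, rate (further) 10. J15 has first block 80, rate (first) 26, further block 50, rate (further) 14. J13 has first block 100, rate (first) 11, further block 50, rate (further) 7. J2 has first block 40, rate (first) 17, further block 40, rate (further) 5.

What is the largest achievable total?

Rank every tier by rate: J15/T1 26 > J2/T1 17 > J15/T2 14 > J35/T1 13 > J13/T1 11 > J35/T2 10 > J13/T2 7 > J2/T2 5.
J15/T1 (26): +80 ; 230 left.
J2 T1 at 17: fill all 40 ; 190 left.
J15 T2 at 14: fill all 50 ; 140 left.
J35 T1 at 13: fill all 90 ; 50 left.
J13/T1: +50 of 100 at 11; pool empty.
Total = 26×80 + 17×40 + 14×50 + 13×90 + 11×50 = 5180.

5180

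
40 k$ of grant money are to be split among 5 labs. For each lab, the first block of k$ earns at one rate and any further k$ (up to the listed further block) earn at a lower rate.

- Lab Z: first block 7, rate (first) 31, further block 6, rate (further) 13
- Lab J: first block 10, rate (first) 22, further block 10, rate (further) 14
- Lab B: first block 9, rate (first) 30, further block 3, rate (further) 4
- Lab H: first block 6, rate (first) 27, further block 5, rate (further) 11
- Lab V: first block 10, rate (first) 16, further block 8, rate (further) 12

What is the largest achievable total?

997

Order all 10 blocks by rate: Lab Z/T1 31 > Lab B/T1 30 > Lab H/T1 27 > Lab J/T1 22 > Lab V/T1 16 > Lab J/T2 14 > Lab Z/T2 13 > Lab V/T2 12 > Lab H/T2 11 > Lab B/T2 4.
Lab Z T1 at 31: fill all 7 ; 33 left.
Lab B T1 at 30: fill all 9 ; 24 left.
Fill Lab H T1 block (6 at 27) ; 18 left.
Lab J/T1 (22): +10 ; 8 left.
Lab V/T1: +8 of 10 at 16; pool empty.
Total = 31×7 + 30×9 + 27×6 + 22×10 + 16×8 = 997.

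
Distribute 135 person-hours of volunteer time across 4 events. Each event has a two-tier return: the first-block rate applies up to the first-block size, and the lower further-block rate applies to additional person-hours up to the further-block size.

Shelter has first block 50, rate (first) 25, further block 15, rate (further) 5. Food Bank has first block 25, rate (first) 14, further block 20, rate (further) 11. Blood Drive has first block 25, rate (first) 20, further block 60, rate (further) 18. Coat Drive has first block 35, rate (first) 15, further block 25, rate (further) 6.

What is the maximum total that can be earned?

2830

Order all 8 blocks by rate: Shelter/tier1 25 > Blood Drive/tier1 20 > Blood Drive/tier2 18 > Coat Drive/tier1 15 > Food Bank/tier1 14 > Food Bank/tier2 11 > Coat Drive/tier2 6 > Shelter/tier2 5.
Fill Shelter tier1 block (50 at 25) — 85 left.
Fill Blood Drive tier1 block (25 at 20) — 60 left.
Blood Drive tier2 at 18: fill all 60 — 0 left.
Total = 25×50 + 20×25 + 18×60 = 2830.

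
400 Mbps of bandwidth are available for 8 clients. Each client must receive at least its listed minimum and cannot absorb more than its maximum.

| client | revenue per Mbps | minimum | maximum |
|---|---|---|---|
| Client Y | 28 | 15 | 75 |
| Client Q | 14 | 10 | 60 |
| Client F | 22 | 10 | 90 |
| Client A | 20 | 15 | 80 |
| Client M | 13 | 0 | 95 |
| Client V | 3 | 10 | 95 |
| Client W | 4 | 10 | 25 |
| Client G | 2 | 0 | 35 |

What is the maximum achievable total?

7565

Meeting every minimum uses 15+10+10+15+0+10+10+0 = 70 Mbps, leaving 330.
Order the clients by revenue per Mbps: Client Y 28 > Client F 22 > Client A 20 > Client Q 14 > Client M 13 > Client W 4 > Client V 3 > Client G 2.
Client Y takes 60 more to reach its cap of 75 — 270 left.
Give Client F 80 more to hit its cap of 90 — 190 left.
Client A takes 65 more to reach its cap of 80 — 125 left.
Give Client Q 50 more to hit its cap of 60 — 75 left.
Client M: +75 (room for 95) → 75. Pool exhausted.
Total = 28×75 + 14×60 + 22×90 + 20×80 + 13×75 + 3×10 + 4×10 = 7565.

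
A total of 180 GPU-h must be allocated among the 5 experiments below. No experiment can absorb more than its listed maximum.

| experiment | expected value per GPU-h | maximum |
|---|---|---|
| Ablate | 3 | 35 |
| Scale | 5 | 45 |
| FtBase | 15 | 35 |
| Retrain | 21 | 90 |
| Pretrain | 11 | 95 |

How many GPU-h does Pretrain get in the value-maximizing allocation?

55

Highest expected value per GPU-h first: Retrain 21 > FtBase 15 > Pretrain 11 > Scale 5 > Ablate 3.
Give Retrain 90 to hit its cap of 90 — 90 left.
FtBase takes 35 to reach its cap of 35 — 55 left.
Pretrain: +55 (room for 95) → 55. Pool exhausted.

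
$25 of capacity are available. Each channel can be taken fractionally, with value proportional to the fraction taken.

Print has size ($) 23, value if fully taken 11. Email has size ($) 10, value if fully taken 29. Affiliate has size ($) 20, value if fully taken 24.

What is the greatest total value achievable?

Sort by value density: Email 29/10≈2.9, Affiliate 24/20≈1.2, Print 11/23≈0.478.
Take all of Email (10 $, value 29) — 15 $ left.
Only 15 $ remain; take 15/20 of Affiliate for value 24×15/20 = 18.
Total value = 47.

47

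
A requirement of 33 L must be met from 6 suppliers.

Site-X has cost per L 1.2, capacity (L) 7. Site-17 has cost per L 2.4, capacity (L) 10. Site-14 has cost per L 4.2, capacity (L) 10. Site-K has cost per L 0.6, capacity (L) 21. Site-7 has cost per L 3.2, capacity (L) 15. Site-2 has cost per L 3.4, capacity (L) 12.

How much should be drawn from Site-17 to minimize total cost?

5

Fill from the cheapest supplier first.
Site-K (0.6): use full 21 ; 12 L to go.
Site-X at 1.2: take all 7 L ; 5 still needed.
Site-17 (2.4): take the remaining 5 ; done.
Site-7, Site-2, Site-14: unused.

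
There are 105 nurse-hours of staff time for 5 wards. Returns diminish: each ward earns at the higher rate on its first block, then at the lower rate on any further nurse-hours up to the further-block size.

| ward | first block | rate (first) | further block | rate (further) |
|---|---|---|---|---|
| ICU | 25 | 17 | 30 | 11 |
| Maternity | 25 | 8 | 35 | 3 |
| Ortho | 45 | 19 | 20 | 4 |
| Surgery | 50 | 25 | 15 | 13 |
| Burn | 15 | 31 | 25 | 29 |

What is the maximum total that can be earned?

2725

Treat each block as its own option and order by rate: Burn/tier1 31 > Burn/tier2 29 > Surgery/tier1 25 > Ortho/tier1 19 > ICU/tier1 17 > Surgery/tier2 13 > ICU/tier2 11 > Maternity/tier1 8 > Ortho/tier2 4 > Maternity/tier2 3.
Burn/tier1 (31): +15 ; 90 left.
Fill Burn tier2 block (25 at 29) ; 65 left.
Surgery tier1 at 25: fill all 50 ; 15 left.
Ortho tier1 at 19: only 15 left, fill 15.
Total = 31×15 + 29×25 + 25×50 + 19×15 = 2725.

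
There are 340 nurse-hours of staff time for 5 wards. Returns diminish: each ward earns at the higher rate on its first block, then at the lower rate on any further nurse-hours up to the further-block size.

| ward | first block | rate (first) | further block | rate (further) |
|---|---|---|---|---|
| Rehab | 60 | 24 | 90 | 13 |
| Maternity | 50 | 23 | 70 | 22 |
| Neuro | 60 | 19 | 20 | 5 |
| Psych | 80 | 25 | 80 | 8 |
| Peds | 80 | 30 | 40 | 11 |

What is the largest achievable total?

Treat each block as its own option and order by rate: Peds/first 30 > Psych/first 25 > Rehab/first 24 > Maternity/first 23 > Maternity/second 22 > Neuro/first 19 > Rehab/second 13 > Peds/second 11 > Psych/second 8 > Neuro/second 5.
Peds/first (30): +80 — 260 left.
Fill Psych first block (80 at 25) — 180 left.
Rehab first at 24: fill all 60 — 120 left.
Fill Maternity first block (50 at 23) — 70 left.
Fill Maternity second block (70 at 22) — 0 left.
Total = 30×80 + 25×80 + 24×60 + 23×50 + 22×70 = 8530.

8530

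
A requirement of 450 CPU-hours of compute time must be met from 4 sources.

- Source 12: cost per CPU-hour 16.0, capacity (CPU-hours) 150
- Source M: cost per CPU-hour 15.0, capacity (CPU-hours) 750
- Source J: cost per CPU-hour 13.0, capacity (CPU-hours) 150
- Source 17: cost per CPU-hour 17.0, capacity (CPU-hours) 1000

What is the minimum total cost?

6450

Cheapest first:
Source J (13.0): use full 150 — 300 CPU-hours to go.
Take 300 from Source M at 15.0 to finish.
Source 12, Source 17: unused.
Cost = 150×13.0 + 300×15.0 = 6450.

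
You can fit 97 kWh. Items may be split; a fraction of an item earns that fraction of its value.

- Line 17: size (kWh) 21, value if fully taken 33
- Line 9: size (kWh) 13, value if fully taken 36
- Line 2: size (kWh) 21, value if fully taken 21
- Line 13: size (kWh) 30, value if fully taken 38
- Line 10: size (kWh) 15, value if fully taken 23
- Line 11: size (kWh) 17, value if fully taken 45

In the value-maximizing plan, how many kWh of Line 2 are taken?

1

Best value per unit of size first: Line 9 36/13≈2.77, Line 11 45/17≈2.65, Line 17 33/21≈1.57, Line 10 23/15≈1.53, Line 13 38/30≈1.27, Line 2 21/21≈1.
All 13 kWh of Line 9 fit (value 36) ; 84 remain.
Take all of Line 11 (17 kWh, value 45) ; 67 kWh left.
Line 17: take in full, 21 kWh for value 33 ; 46 left.
Line 10: take in full, 15 kWh for value 23 ; 31 left.
Line 13: take in full, 30 kWh for value 38 ; 1 left.
Fill the last 1 kWh with part of Line 2: 1/21 of it earns 1.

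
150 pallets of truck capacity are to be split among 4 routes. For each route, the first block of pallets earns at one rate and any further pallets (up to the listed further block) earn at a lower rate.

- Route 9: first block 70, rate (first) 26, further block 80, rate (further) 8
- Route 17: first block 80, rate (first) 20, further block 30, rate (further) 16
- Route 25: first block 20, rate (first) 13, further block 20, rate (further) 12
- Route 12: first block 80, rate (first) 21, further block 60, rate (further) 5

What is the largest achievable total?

3500

Order all 8 blocks by rate: Route 9/T1 26 > Route 12/T1 21 > Route 17/T1 20 > Route 17/T2 16 > Route 25/T1 13 > Route 25/T2 12 > Route 9/T2 8 > Route 12/T2 5.
Route 9 T1 at 26: fill all 70 — 80 left.
Route 12/T1 (21): +80 — 0 left.
Total = 26×70 + 21×80 = 3500.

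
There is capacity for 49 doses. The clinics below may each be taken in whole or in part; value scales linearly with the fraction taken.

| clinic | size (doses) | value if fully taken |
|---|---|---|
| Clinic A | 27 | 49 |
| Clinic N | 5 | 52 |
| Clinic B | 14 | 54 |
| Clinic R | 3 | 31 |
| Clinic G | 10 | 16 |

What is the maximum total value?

Sort by value density: Clinic N 52/5≈10.4, Clinic R 31/3≈10.3, Clinic B 54/14≈3.86, Clinic A 49/27≈1.81, Clinic G 16/10≈1.6.
Clinic N: take in full, 5 doses for value 52 ; 44 left.
Clinic R: take in full, 3 doses for value 31 ; 41 left.
Clinic B: take in full, 14 doses for value 54 ; 27 left.
All 27 doses of Clinic A fit (value 49) ; 0 remain.
Total value = 186.

186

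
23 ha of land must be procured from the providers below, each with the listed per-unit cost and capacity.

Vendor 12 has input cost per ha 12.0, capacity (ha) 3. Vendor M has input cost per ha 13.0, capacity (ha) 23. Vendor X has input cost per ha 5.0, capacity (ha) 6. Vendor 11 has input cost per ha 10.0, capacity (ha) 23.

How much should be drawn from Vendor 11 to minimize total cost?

17

Use providers in increasing cost order.
Vendor X (5.0): use full 6 → 17 ha to go.
Vendor 11 at 10.0: take 17 of its 23 → requirement met.
Vendor 12, Vendor M: unused.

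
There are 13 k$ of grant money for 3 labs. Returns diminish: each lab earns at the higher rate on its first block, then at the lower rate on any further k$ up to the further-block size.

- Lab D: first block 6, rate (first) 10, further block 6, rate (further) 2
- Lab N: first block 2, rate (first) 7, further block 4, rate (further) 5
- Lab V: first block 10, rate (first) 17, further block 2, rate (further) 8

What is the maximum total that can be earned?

Rank every tier by rate: Lab V/first 17 > Lab D/first 10 > Lab V/second 8 > Lab N/first 7 > Lab N/second 5 > Lab D/second 2.
Lab V first at 17: fill all 10 — 3 left.
Lab D/first: +3 of 6 at 10; pool empty.
Total = 17×10 + 10×3 = 200.

200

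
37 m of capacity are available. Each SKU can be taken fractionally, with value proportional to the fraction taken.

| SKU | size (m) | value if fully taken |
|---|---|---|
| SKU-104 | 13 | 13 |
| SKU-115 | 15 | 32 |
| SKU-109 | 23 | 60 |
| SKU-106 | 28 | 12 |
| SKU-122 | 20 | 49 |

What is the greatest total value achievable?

Rank by value-to-size ratio: SKU-109 60/23≈2.61, SKU-122 49/20≈2.45, SKU-115 32/15≈2.13, SKU-104 13/13≈1, SKU-106 12/28≈0.429.
SKU-109: take in full, 23 m for value 60 — 14 left.
Fill the last 14 m with part of SKU-122: 14/20 of it earns 34.3.
Total value = 94.3.

94.3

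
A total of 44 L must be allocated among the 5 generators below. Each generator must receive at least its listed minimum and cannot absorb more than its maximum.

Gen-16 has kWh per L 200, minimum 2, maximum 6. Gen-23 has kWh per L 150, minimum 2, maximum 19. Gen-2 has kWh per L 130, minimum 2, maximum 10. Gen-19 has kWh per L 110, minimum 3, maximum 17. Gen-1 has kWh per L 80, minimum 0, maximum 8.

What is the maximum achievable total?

6340

Meeting every minimum uses 2+2+2+3+0 = 9 L, leaving 35.
Order the generators by kWh per L: Gen-16 200 > Gen-23 150 > Gen-2 130 > Gen-19 110 > Gen-1 80.
Give Gen-16 4 more to hit its cap of 6 → 31 left.
Give Gen-23 17 more to hit its cap of 19 → 14 left.
Gen-2: +8 to 10 (cap) → 6 left.
Gen-19 has room for 14 more but only 6 remain, so it gets 9.
Total = 200×6 + 150×19 + 130×10 + 110×9 = 6340.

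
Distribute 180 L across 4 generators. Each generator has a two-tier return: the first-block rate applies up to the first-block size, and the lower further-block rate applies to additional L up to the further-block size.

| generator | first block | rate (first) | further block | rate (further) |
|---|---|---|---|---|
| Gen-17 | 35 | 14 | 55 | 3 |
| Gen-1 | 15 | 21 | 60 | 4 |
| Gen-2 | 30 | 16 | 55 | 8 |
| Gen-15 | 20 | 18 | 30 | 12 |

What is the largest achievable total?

Order all 8 blocks by rate: Gen-1/first 21 > Gen-15/first 18 > Gen-2/first 16 > Gen-17/first 14 > Gen-15/second 12 > Gen-2/second 8 > Gen-1/second 4 > Gen-17/second 3.
Gen-1 first at 21: fill all 15 ; 165 left.
Gen-15/first (18): +20 ; 145 left.
Gen-2 first at 16: fill all 30 ; 115 left.
Gen-17 first at 14: fill all 35 ; 80 left.
Gen-15 second at 12: fill all 30 ; 50 left.
Gen-2/second: +50 of 55 at 8; pool empty.
Total = 21×15 + 18×20 + 16×30 + 14×35 + 12×30 + 8×50 = 2405.

2405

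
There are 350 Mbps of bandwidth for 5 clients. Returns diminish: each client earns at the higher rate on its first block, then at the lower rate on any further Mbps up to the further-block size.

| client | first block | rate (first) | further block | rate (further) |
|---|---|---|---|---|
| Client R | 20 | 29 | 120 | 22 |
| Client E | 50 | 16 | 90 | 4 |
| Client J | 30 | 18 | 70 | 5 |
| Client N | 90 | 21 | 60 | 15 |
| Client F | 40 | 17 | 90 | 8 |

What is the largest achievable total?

Treat each block as its own option and order by rate: Client R/T1 29 > Client R/T2 22 > Client N/T1 21 > Client J/T1 18 > Client F/T1 17 > Client E/T1 16 > Client N/T2 15 > Client F/T2 8 > Client J/T2 5 > Client E/T2 4.
Client R T1 at 29: fill all 20 → 330 left.
Client R T2 at 22: fill all 120 → 210 left.
Client N/T1 (21): +90 → 120 left.
Fill Client J T1 block (30 at 18) → 90 left.
Client F T1 at 17: fill all 40 → 50 left.
Fill Client E T1 block (50 at 16) → 0 left.
Total = 29×20 + 22×120 + 21×90 + 18×30 + 17×40 + 16×50 = 7130.

7130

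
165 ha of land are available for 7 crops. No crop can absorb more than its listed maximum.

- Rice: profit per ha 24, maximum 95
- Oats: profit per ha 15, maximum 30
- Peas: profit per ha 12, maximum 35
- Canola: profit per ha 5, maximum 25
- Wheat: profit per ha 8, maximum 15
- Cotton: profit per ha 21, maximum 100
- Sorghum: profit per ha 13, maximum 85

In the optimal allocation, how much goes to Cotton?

Order the crops by profit per ha: Rice 24 > Cotton 21 > Oats 15 > Sorghum 13 > Peas 12 > Wheat 8 > Canola 5.
Rice takes 95 to reach its cap of 95 → 70 left.
Only 70 left; Cotton takes them to reach 70.

70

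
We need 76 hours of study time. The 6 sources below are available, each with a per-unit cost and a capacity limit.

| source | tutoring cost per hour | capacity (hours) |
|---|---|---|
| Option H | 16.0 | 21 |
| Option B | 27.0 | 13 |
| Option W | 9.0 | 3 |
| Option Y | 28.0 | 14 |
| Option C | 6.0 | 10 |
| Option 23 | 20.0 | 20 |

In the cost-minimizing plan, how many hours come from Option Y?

Use sources in increasing cost order.
Option C (6.0): use full 10 → 66 hours to go.
Option W at 9.0: take all 3 hours → 63 still needed.
Option H (16.0): use full 21 → 42 hours to go.
Take 20 from Option 23 at 20.0 → need 22 more.
Take 13 from Option B at 27.0 → need 9 more.
Option Y at 28.0: take 9 of its 14 → requirement met.

9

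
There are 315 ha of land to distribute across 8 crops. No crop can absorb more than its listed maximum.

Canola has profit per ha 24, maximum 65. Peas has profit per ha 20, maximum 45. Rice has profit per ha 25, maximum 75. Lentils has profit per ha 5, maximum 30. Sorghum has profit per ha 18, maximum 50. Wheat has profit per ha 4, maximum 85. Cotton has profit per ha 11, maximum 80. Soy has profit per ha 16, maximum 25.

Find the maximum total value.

Highest profit per ha first: Rice 25 > Canola 24 > Peas 20 > Sorghum 18 > Soy 16 > Cotton 11 > Lentils 5 > Wheat 4.
Give Rice 75 to hit its cap of 75 → 240 left.
Canola: +65 to 65 (cap) → 175 left.
Peas takes 45 to reach its cap of 45 → 130 left.
Give Sorghum 50 to hit its cap of 50 → 80 left.
Give Soy 25 to hit its cap of 25 → 55 left.
Only 55 left; Cotton takes them to reach 55.
Total = 24×65 + 20×45 + 25×75 + 18×50 + 11×55 + 16×25 = 6240.

6240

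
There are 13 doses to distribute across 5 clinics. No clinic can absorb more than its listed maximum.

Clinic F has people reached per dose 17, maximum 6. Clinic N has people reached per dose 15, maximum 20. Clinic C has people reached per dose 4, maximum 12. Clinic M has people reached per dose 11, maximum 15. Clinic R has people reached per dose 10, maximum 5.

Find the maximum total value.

Rank by people reached per dose: Clinic F 17 > Clinic N 15 > Clinic M 11 > Clinic R 10 > Clinic C 4.
Clinic F takes 6 to reach its cap of 6 → 7 left.
Clinic N has room for 20 but only 7 remain, so it gets 7.
Total = 17×6 + 15×7 = 207.

207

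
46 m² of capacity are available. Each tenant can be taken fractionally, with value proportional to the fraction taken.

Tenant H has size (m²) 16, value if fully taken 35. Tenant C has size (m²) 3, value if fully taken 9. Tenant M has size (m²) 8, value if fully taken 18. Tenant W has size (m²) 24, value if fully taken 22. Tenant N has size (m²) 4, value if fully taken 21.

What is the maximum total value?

96.75

Best value per unit of size first: Tenant N 21/4≈5.25, Tenant C 9/3≈3, Tenant M 18/8≈2.25, Tenant H 35/16≈2.19, Tenant W 22/24≈0.917.
All 4 m² of Tenant N fit (value 21) ; 42 remain.
Tenant C: take in full, 3 m² for value 9 ; 39 left.
Take all of Tenant M (8 m², value 18) ; 31 m² left.
Take all of Tenant H (16 m², value 35) ; 15 m² left.
Fill the last 15 m² with part of Tenant W: 15/24 of it earns 13.75.
Total value = 96.75.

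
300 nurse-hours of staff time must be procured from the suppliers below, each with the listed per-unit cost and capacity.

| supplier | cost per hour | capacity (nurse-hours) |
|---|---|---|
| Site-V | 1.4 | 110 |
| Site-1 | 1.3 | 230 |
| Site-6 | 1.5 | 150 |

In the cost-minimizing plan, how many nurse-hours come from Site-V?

70

Cheapest first:
Site-1 at 1.3: take all 230 nurse-hours ; 70 still needed.
Site-V (1.4): take the remaining 70 ; done.
Site-6: unused.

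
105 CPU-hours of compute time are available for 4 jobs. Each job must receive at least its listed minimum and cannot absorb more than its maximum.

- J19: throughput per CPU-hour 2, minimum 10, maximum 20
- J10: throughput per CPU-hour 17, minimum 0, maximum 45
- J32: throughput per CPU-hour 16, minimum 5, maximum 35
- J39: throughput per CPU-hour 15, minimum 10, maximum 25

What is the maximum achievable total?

1570

Meeting every minimum uses 10+0+5+10 = 25 CPU-hours, leaving 80.
Order the jobs by throughput per CPU-hour: J10 17 > J32 16 > J39 15 > J19 2.
J10: +45 to 45 (cap) → 35 left.
J32 takes 30 more to reach its cap of 35 → 5 left.
Only 5 left; J39 takes them to reach 15.
Total = 2×10 + 17×45 + 16×35 + 15×15 = 1570.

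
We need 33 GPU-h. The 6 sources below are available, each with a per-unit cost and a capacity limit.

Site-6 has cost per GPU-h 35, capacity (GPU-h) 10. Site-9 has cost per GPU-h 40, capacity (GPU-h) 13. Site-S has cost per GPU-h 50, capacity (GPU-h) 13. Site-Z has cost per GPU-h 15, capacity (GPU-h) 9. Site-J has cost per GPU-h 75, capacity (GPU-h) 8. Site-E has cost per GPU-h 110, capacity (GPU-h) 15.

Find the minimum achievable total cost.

Fill from the cheapest source first.
Site-Z at 15: take all 9 GPU-h → 24 still needed.
Site-6 (35): use full 10 → 14 GPU-h to go.
Site-9 (40): use full 13 → 1 GPU-h to go.
Take 1 from Site-S at 50 to finish.
Site-J, Site-E: unused.
Cost = 9×15 + 10×35 + 13×40 + 1×50 = 1055.

1055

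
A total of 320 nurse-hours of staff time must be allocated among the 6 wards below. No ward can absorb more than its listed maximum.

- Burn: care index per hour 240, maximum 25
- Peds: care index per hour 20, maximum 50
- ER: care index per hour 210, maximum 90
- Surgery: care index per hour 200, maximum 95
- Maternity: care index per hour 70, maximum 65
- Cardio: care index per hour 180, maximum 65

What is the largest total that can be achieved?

58750

Rank by care index per hour: Burn 240 > ER 210 > Surgery 200 > Cardio 180 > Maternity 70 > Peds 20.
Give Burn 25 to hit its cap of 25 ; 295 left.
Give ER 90 to hit its cap of 90 ; 205 left.
Give Surgery 95 to hit its cap of 95 ; 110 left.
Give Cardio 65 to hit its cap of 65 ; 45 left.
Maternity: +45 (room for 65) → 45. Pool exhausted.
Total = 240×25 + 210×90 + 200×95 + 70×45 + 180×65 = 58750.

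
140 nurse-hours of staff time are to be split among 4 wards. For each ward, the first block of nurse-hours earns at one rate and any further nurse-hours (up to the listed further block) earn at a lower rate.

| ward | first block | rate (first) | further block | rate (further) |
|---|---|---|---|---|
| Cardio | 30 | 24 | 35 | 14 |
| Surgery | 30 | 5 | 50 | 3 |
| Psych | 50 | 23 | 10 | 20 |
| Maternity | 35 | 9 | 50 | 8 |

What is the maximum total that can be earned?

Order all 8 blocks by rate: Cardio/T1 24 > Psych/T1 23 > Psych/T2 20 > Cardio/T2 14 > Maternity/T1 9 > Maternity/T2 8 > Surgery/T1 5 > Surgery/T2 3.
Cardio/T1 (24): +30 ; 110 left.
Fill Psych T1 block (50 at 23) ; 60 left.
Psych T2 at 20: fill all 10 ; 50 left.
Fill Cardio T2 block (35 at 14) ; 15 left.
Maternity T1 at 9: only 15 left, fill 15.
Total = 24×30 + 23×50 + 20×10 + 14×35 + 9×15 = 2695.

2695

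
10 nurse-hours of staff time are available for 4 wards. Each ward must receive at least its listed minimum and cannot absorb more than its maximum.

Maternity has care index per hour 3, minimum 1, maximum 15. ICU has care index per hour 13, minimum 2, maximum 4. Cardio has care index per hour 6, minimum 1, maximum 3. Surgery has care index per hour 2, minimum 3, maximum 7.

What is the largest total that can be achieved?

Meeting every minimum uses 1+2+1+3 = 7 nurse-hours, leaving 3.
Highest care index per hour first: ICU 13 > Cardio 6 > Maternity 3 > Surgery 2.
ICU: +2 to 4 (cap) → 1 left.
Cardio has room for 2 more but only 1 remain, so it gets 2.
Total = 3×1 + 13×4 + 6×2 + 2×3 = 73.

73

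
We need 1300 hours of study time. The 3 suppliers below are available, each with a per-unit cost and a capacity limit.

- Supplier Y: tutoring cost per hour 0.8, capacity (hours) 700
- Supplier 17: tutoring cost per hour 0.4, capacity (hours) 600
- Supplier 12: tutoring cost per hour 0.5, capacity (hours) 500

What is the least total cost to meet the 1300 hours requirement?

Fill from the cheapest supplier first.
Supplier 17 (0.4): use full 600 — 700 hours to go.
Supplier 12 (0.5): use full 500 — 200 hours to go.
Supplier Y (0.8): take the remaining 200 — done.
Cost = 600×0.4 + 500×0.5 + 200×0.8 = 650.

650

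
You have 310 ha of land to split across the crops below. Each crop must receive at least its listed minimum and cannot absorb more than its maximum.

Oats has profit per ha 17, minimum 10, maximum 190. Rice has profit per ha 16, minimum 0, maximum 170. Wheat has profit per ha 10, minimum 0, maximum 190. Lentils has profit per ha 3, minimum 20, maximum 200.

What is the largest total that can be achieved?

Meeting every minimum uses 10+0+0+20 = 30 ha, leaving 280.
Rank by profit per ha: Oats 17 > Rice 16 > Wheat 10 > Lentils 3.
Oats: +180 to 190 (cap) ; 100 left.
Only 100 left; Rice takes them to reach 100.
Total = 17×190 + 16×100 + 3×20 = 4890.

4890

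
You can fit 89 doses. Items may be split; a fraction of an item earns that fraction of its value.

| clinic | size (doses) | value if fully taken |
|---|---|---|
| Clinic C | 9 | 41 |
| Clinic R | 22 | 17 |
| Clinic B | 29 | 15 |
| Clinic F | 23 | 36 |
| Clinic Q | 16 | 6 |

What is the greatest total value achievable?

Sort by value density: Clinic C 41/9≈4.56, Clinic F 36/23≈1.57, Clinic R 17/22≈0.773, Clinic B 15/29≈0.517, Clinic Q 6/16≈0.375.
All 9 doses of Clinic C fit (value 41) → 80 remain.
All 23 doses of Clinic F fit (value 36) → 57 remain.
Take all of Clinic R (22 doses, value 17) → 35 doses left.
Take all of Clinic B (29 doses, value 15) → 6 doses left.
Only 6 doses remain; take 6/16 of Clinic Q for value 6×6/16 = 2.25.
Total value = 111.25.

111.25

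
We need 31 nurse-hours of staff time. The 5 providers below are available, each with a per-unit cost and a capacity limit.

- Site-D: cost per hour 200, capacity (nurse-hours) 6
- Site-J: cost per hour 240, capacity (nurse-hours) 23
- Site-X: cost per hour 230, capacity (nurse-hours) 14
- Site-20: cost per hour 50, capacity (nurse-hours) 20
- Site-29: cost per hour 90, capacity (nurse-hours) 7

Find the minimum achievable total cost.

Cheapest first:
Take 20 from Site-20 at 50 → need 11 more.
Take 7 from Site-29 at 90 → need 4 more.
Take 4 from Site-D at 200 to finish.
Site-X, Site-J: unused.
Cost = 20×50 + 7×90 + 4×200 = 2430.

2430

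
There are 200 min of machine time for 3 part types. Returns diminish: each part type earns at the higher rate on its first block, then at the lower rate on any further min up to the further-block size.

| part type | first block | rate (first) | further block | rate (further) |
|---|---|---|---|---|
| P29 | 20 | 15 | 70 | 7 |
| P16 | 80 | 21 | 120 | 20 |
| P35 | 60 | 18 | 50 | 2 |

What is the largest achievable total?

Treat each block as its own option and order by rate: P16/T1 21 > P16/T2 20 > P35/T1 18 > P29/T1 15 > P29/T2 7 > P35/T2 2.
P16 T1 at 21: fill all 80 ; 120 left.
Fill P16 T2 block (120 at 20) ; 0 left.
Total = 21×80 + 20×120 = 4080.

4080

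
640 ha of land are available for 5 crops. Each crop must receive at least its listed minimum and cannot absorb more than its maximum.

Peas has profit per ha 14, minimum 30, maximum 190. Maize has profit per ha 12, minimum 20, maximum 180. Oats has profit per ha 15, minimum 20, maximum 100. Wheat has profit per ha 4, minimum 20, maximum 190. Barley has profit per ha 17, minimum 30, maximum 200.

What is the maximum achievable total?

Meeting every minimum uses 30+20+20+20+30 = 120 ha, leaving 520.
Order the crops by profit per ha: Barley 17 > Oats 15 > Peas 14 > Maize 12 > Wheat 4.
Barley takes 170 more to reach its cap of 200 ; 350 left.
Oats: +80 to 100 (cap) ; 270 left.
Peas: +160 to 190 (cap) ; 110 left.
Maize: +110 (room for 160) → 130. Pool exhausted.
Total = 14×190 + 12×130 + 15×100 + 4×20 + 17×200 = 9200.

9200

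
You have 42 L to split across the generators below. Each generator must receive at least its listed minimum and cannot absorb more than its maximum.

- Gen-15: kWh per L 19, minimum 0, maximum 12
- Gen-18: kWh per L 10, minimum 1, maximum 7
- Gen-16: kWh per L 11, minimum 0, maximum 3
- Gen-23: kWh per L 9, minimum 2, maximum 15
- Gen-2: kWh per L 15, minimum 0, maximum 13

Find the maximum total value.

Meeting every minimum uses 0+1+0+2+0 = 3 L, leaving 39.
Rank by kWh per L: Gen-15 19 > Gen-2 15 > Gen-16 11 > Gen-18 10 > Gen-23 9.
Give Gen-15 12 more to hit its cap of 12 → 27 left.
Gen-2: +13 to 13 (cap) → 14 left.
Give Gen-16 3 more to hit its cap of 3 → 11 left.
Gen-18: +6 to 7 (cap) → 5 left.
Gen-23 has room for 13 more but only 5 remain, so it gets 7.
Total = 19×12 + 10×7 + 11×3 + 9×7 + 15×13 = 589.

589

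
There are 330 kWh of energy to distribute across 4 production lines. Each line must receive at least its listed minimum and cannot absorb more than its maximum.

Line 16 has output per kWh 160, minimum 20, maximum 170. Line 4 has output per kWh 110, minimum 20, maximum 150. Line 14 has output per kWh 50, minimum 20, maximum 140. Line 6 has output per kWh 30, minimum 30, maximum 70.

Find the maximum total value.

41200

Meeting every minimum uses 20+20+20+30 = 90 kWh, leaving 240.
Rank by output per kWh: Line 16 160 > Line 4 110 > Line 14 50 > Line 6 30.
Line 16 takes 150 more to reach its cap of 170 — 90 left.
Line 4: +90 (room for 130) → 110. Pool exhausted.
Total = 160×170 + 110×110 + 50×20 + 30×30 = 41200.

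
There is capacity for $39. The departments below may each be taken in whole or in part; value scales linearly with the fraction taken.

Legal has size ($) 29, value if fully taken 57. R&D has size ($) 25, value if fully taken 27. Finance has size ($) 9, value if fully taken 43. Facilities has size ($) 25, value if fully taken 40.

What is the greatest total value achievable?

Best value per unit of size first: Finance 43/9≈4.78, Legal 57/29≈1.97, Facilities 40/25≈1.6, R&D 27/25≈1.08.
Take all of Finance (9 $, value 43) — 30 $ left.
Take all of Legal (29 $, value 57) — 1 $ left.
Only 1 $ remain; take 1/25 of Facilities for value 40×1/25 = 1.6.
Total value = 101.6.

101.6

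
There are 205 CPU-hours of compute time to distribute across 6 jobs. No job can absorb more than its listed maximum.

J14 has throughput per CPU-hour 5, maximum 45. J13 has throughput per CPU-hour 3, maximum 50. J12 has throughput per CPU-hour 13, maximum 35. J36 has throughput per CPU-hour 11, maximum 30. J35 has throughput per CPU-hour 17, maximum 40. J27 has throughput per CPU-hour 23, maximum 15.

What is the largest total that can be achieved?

2155

Highest throughput per CPU-hour first: J27 23 > J35 17 > J12 13 > J36 11 > J14 5 > J13 3.
J27 takes 15 to reach its cap of 15 ; 190 left.
J35: +40 to 40 (cap) ; 150 left.
J12 takes 35 to reach its cap of 35 ; 115 left.
Give J36 30 to hit its cap of 30 ; 85 left.
J14: +45 to 45 (cap) ; 40 left.
Only 40 left; J13 takes them to reach 40.
Total = 5×45 + 3×40 + 13×35 + 11×30 + 17×40 + 23×15 = 2155.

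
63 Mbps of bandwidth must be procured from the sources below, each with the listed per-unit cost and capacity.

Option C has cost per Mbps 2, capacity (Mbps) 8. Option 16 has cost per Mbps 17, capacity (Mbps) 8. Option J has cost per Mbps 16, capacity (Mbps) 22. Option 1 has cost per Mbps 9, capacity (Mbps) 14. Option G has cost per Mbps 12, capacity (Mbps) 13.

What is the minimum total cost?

752

Fill from the cheapest source first.
Option C at 2: take all 8 Mbps → 55 still needed.
Option 1 (9): use full 14 → 41 Mbps to go.
Option G at 12: take all 13 Mbps → 28 still needed.
Option J (16): use full 22 → 6 Mbps to go.
Take 6 from Option 16 at 17 to finish.
Cost = 8×2 + 14×9 + 13×12 + 22×16 + 6×17 = 752.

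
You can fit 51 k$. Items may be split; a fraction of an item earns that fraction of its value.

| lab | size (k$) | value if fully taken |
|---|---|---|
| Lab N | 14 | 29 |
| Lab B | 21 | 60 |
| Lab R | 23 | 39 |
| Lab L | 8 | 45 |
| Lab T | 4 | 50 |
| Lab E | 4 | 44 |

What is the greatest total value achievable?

228

Sort by value density: Lab T 50/4≈12.5, Lab E 44/4≈11, Lab L 45/8≈5.62, Lab B 60/21≈2.86, Lab N 29/14≈2.07, Lab R 39/23≈1.7.
Take all of Lab T (4 k$, value 50) → 47 k$ left.
Lab E: take in full, 4 k$ for value 44 → 43 left.
Lab L: take in full, 8 k$ for value 45 → 35 left.
Take all of Lab B (21 k$, value 60) → 14 k$ left.
All 14 k$ of Lab N fit (value 29) → 0 remain.
Total value = 228.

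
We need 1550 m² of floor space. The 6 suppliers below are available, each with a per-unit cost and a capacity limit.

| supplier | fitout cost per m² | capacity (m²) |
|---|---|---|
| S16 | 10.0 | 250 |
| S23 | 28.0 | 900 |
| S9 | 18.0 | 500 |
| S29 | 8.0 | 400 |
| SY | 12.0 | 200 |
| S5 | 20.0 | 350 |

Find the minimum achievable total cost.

Use suppliers in increasing cost order.
S29 at 8.0: take all 400 m² → 1150 still needed.
S16 (10.0): use full 250 → 900 m² to go.
SY (12.0): use full 200 → 700 m² to go.
Take 500 from S9 at 18.0 → need 200 more.
S5 at 20.0: take 200 of its 350 → requirement met.
S23: unused.
Cost = 400×8.0 + 250×10.0 + 200×12.0 + 500×18.0 + 200×20.0 = 21100.

21100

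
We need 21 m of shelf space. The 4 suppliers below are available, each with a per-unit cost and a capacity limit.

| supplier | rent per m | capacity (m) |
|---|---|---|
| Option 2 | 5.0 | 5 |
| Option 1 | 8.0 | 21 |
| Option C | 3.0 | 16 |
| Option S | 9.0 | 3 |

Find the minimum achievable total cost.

73

Fill from the cheapest supplier first.
Option C at 3.0: take all 16 m ; 5 still needed.
Option 2 (5.0): use full 5 ; 0 m to go.
Option 1, Option S: unused.
Cost = 16×3.0 + 5×5.0 = 73.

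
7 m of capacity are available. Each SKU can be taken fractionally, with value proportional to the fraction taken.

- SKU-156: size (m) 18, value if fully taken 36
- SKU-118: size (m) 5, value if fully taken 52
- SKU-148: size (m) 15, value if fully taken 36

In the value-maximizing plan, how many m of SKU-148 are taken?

Sort by value density: SKU-118 52/5≈10.4, SKU-148 36/15≈2.4, SKU-156 36/18≈2.
SKU-118: take in full, 5 m for value 52 → 2 left.
Fill the last 2 m with part of SKU-148: 2/15 of it earns 4.8.

2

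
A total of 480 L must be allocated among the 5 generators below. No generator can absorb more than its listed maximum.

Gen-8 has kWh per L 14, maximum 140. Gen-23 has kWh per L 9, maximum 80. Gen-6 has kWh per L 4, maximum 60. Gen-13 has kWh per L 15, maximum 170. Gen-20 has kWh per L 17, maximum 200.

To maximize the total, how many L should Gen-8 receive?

110

Rank by kWh per L: Gen-20 17 > Gen-13 15 > Gen-8 14 > Gen-23 9 > Gen-6 4.
Gen-20: +200 to 200 (cap) → 280 left.
Give Gen-13 170 to hit its cap of 170 → 110 left.
Gen-8: +110 (room for 140) → 110. Pool exhausted.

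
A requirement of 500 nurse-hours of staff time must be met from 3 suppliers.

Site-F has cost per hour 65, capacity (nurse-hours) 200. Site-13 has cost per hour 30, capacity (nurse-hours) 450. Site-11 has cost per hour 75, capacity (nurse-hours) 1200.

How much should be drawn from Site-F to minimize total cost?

Fill from the cheapest supplier first.
Site-13 (30): use full 450 → 50 nurse-hours to go.
Site-F at 65: take 50 of its 200 → requirement met.
Site-11: unused.

50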